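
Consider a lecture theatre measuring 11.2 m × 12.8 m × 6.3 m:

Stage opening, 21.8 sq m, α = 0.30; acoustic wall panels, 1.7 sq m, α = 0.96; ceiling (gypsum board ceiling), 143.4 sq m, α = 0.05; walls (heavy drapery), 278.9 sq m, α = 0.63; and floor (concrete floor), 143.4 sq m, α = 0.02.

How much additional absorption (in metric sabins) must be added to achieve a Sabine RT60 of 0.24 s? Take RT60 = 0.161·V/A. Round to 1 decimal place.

A₁ = Σ Sᵢαᵢ = 21.8*0.30 + 1.7*0.96 + 143.4*0.05 + 278.9*0.63 + 143.4*0.02 = 193.917 sabins.
Target A₂ = 0.161·903.168/0.24 = 605.875 sabins (V = 903.168 m³).
Shortfall: 605.875 − 193.917 = 412.0 sabins.

412.0 sabins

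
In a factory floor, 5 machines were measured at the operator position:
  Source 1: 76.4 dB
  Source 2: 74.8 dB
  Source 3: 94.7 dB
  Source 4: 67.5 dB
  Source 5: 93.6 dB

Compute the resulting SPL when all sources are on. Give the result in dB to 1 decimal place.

Sum in the linear (power) domain: Σ 10^(Lᵢ/10) = 10^(76.4/10) + 10^(74.8/10) + 10^(94.7/10) + 10^(67.5/10) + 10^(93.6/10) = 5.322e+09.
Combined level = 10 log₁₀(5.322e+09) = 97.3 dB.

97.3 dB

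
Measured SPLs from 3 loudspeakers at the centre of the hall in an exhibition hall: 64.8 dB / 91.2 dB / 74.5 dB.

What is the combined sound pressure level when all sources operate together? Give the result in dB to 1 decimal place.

Sum in the linear (power) domain: Σ 10^(Lᵢ/10) = 10^(64.8/10) + 10^(91.2/10) + 10^(74.5/10) = 1.349e+09.
Back to dB: 10·log₁₀ Σ = 91.3 dB.

91.3 dB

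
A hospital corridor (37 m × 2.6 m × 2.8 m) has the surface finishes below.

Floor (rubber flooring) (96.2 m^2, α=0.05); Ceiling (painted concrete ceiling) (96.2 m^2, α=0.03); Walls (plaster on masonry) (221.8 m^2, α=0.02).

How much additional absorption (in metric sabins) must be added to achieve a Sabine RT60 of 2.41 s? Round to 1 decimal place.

Total absorption A₁ = 96.2*0.05 + 96.2*0.03 + 221.8*0.02
  = 4.810 + 2.886 + 4.436 = 12.132 m^2 sabins.
V = 269.36 m³. Required absorption A₂ = 0.161 × 269.36 / 2.41 = 17.995 sabins.
Additional absorption ΔA = 17.995 − 12.132 = 5.9 sabins.

5.9 sabins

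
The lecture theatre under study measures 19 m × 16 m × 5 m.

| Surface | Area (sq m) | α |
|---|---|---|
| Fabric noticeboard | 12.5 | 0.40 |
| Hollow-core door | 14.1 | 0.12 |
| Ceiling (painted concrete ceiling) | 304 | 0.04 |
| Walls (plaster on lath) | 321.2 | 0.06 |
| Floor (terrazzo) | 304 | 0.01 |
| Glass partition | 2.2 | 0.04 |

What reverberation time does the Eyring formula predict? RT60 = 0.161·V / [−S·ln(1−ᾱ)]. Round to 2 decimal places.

S = Σ Sᵢ = 958.0 sq m.
Σ(Sᵢαᵢ) = 12.5×0.40 + 14.1×0.12 + 304×0.04 + 321.2×0.06 + 304×0.01 + 2.2×0.04 = 41.252.
ᾱ = 41.252 / 958.0 = 0.0431.
Eyring denominator: −S ln(1−ᾱ) = 42.206.
V = 19 × 16 × 5 = 1520 m³.
RT60 = 0.161 × 1520 / 42.206 = 5.80 s.

5.80 s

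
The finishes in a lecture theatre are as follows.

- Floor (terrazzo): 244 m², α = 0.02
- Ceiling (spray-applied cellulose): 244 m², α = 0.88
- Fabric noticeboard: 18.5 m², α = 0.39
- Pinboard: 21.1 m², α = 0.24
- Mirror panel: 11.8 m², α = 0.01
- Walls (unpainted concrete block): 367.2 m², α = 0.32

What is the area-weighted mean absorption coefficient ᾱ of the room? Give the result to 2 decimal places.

Total surface area S = 906.6 m².
A = 244·0.02 + 244·0.88 + 18.5·0.39 + 21.1·0.24 + 11.8·0.01 + 367.2·0.32 = 349.501 sabins.
ᾱ = 349.501 / 906.6 = 0.39.

0.39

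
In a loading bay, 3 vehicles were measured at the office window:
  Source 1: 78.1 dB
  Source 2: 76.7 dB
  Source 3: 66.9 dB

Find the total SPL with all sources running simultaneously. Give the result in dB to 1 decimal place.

80.7 dB

Converting to relative power and adding: 10^(78.1/10) + 10^(76.7/10) + 10^(66.9/10) = 1.162e+08.
Combined level = 10 log₁₀(1.162e+08) = 80.7 dB.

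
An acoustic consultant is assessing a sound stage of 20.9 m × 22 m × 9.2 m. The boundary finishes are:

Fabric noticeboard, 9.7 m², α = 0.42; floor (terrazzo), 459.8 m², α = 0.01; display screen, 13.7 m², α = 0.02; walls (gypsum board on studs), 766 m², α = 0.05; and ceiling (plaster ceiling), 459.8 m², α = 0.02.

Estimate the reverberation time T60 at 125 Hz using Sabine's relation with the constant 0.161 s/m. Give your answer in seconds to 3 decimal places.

Summing Sᵢαᵢ: 4.074 + 4.598 + 0.274 + 38.300 + 9.196 → A = 56.442 sabins.
Volume V = 20.9 × 22 × 9.2 = 4230.16 m³.
RT60 = 0.161 · V / A = 0.161 × 4230.16 / 56.442 = 12.066 s.

12.066 s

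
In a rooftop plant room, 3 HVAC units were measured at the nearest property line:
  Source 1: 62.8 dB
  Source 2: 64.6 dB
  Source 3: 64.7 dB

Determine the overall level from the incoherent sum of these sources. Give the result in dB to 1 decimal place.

68.9 dB

Converting to relative power and adding: 10^(62.8/10) + 10^(64.6/10) + 10^(64.7/10) = 7.741e+06.
Combined level = 10 log₁₀(7.741e+06) = 68.9 dB.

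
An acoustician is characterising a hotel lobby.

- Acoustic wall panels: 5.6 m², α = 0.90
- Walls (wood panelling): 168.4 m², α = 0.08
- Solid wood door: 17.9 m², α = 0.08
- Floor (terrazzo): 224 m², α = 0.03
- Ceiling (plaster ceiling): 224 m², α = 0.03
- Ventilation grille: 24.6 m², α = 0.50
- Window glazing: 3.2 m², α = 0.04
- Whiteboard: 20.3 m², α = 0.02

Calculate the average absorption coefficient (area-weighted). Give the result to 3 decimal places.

Total surface area S = 688.0 m².
A = 5.6×0.90 + 168.4×0.08 + 17.9×0.08 + 224×0.03 + 224×0.03 + 24.6×0.50 + 3.2×0.04 + 20.3×0.02 = 46.218 sabins.
ᾱ = A/S = 0.067.

0.067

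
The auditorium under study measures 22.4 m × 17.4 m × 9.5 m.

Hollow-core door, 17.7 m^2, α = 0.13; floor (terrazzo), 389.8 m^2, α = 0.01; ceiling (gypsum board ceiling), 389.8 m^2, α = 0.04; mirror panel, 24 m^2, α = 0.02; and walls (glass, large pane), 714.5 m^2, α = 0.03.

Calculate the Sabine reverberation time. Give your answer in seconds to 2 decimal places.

A = Σ Sᵢαᵢ = 17.7×0.13 + 389.8×0.01 + 389.8×0.04 + 24×0.02 + 714.5×0.03 = 43.706 sabins.
V = 22.4·17.4·9.5 = 3702.72 m³.
RT60 = 0.161 · V / A = 0.161 × 3702.72 / 43.706 = 13.64 s.

13.64 s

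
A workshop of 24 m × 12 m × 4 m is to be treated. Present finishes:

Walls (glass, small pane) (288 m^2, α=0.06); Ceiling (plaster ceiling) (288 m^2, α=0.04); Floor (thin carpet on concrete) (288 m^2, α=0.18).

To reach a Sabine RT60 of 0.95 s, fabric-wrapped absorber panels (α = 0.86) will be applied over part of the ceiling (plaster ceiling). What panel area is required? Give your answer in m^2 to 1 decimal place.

139.7

Summing Sᵢαᵢ: 17.280 + 11.520 + 51.840 → A₁ = 80.640 sabins.
V = 1152 m³. Target absorption A₂ = 0.161 × 1152 / 0.95 = 195.234 sabins.
Absorption to add: 195.234 − 80.640 = 114.594 sabins.
Each m^2 of panel replacing the ceiling (plaster ceiling) adds (0.86 − 0.04) = 0.82 sabins.
Panel area = 114.594 / 0.82 = 139.7 m^2.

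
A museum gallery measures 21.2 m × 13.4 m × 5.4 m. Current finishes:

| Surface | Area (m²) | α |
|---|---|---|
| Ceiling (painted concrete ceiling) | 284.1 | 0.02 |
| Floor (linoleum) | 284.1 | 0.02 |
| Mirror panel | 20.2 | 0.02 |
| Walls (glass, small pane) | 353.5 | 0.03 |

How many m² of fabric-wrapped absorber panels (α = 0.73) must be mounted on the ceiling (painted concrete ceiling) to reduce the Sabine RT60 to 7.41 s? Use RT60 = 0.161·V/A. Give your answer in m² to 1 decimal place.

15.4

A₁ = Σ Sᵢαᵢ = 284.1·0.02 + 284.1·0.02 + 20.2·0.02 + 353.5·0.03 = 22.373 sabins.
Required A₂ = 0.161·1534.032/7.41 = 33.331 sabins.
ΔA needed = 33.331 − 22.373 = 10.958 sabins.
Net gain per m²: Δα = 0.73 − 0.02 = 0.71.
Panel area = 10.958 / 0.71 = 15.4 m².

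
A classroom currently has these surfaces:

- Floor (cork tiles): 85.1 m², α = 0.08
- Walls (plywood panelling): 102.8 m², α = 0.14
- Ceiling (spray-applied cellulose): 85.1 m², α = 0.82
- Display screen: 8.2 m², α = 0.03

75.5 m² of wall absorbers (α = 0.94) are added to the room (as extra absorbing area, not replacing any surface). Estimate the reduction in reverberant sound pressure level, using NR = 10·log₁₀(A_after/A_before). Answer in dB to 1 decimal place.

Total absorption A_before = 85.1×0.08 + 102.8×0.14 + 85.1×0.82 + 8.2×0.03
  = 6.808 + 14.392 + 69.782 + 0.246 = 91.228 m² sabins.
Treatment contributes 75.5·0.94 = 70.970 sabins.
A_after = 91.228 + 70.970 = 162.198 sabins.
Reduction = 10 log₁₀(A_after/A_before) = 10 log₁₀(1.7779) = 2.5 dB.

2.5 dB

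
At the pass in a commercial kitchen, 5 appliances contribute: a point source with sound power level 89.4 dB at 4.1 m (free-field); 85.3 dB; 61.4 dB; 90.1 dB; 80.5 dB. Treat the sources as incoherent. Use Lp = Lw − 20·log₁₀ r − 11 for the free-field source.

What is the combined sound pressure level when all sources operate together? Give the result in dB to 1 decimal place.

Source at 4.1 m: Lp = 89.4 − 20·log₁₀(4.1) − 11 = 66.1 dB.
Σ 10^(Lᵢ/10) = 1.48e+09.
L_total = 10·log₁₀(1.48e+09) = 91.7 dB.

91.7 dB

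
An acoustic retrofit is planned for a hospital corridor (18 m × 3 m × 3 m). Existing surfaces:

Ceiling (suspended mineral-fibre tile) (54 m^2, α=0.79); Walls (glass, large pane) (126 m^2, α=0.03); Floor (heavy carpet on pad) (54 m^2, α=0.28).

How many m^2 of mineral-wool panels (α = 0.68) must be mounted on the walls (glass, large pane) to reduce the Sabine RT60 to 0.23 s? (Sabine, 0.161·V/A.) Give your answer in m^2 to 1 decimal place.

79.8

Summing Sᵢαᵢ: 42.660 + 3.780 + 15.120 → A₁ = 61.560 sabins.
V = 162 m³. Target absorption A₂ = 0.161 × 162 / 0.23 = 113.400 sabins.
ΔA needed = 113.400 − 61.560 = 51.840 sabins.
Each m^2 of panel replacing the walls (glass, large pane) adds (0.68 − 0.03) = 0.65 sabins.
Panel area = 51.840 / 0.65 = 79.8 m^2.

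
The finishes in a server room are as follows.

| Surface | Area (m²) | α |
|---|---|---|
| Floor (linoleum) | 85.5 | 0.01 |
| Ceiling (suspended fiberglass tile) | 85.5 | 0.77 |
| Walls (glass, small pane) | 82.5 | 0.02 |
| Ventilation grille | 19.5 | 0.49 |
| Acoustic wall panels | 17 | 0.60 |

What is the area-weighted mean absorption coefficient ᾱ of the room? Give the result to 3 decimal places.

0.304

S = Σ Sᵢ = 85.5 + 85.5 + 82.5 + 19.5 + 17 = 290.0 m².
Σ(Sᵢαᵢ) = 85.5×0.01 + 85.5×0.77 + 82.5×0.02 + 19.5×0.49 + 17×0.60 = 88.095.
ᾱ = 88.095 / 290.0 = 0.304.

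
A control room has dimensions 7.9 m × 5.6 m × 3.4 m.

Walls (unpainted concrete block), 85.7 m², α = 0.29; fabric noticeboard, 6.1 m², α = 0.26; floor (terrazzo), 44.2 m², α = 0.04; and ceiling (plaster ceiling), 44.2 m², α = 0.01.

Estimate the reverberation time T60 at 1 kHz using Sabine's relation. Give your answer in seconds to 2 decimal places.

Summing Sᵢαᵢ: 24.853 + 1.586 + 1.768 + 0.442 → A = 28.649 sabins.
V = 7.9·5.6·3.4 = 150.416 m³.
Sabine: RT60 = 0.161 × 150.416 / 28.649 = 0.85 s.

0.85 seconds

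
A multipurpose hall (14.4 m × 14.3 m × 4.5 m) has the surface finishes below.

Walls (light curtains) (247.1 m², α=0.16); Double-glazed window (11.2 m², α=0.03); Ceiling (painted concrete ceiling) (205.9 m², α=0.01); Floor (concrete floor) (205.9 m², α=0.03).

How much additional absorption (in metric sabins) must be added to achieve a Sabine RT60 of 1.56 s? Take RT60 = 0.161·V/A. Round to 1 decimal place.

47.5 sabins

Summing Sᵢαᵢ: 39.536 + 0.336 + 2.059 + 6.177 → A₁ = 48.108 sabins.
Target A₂ = 0.161·926.64/1.56 = 95.634 sabins (V = 926.64 m³).
Shortfall: 95.634 − 48.108 = 47.5 sabins.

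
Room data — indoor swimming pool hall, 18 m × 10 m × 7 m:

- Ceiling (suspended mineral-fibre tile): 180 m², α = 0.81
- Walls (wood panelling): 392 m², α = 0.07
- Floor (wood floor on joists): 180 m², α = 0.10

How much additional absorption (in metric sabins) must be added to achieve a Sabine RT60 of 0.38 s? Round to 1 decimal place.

342.6 sabins

Equivalent absorption area: A₁ = 180×0.81 + 392×0.07 + 180×0.10 = 191.240 m².
Target A₂ = 0.161·1260/0.38 = 533.842 sabins (V = 1260 m³).
Shortfall: 533.842 − 191.240 = 342.6 sabins.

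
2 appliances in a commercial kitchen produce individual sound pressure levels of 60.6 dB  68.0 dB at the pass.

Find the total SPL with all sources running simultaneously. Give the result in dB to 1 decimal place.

68.7 dB

Σ 10^(Lᵢ/10) = 7.458e+06.
Back to dB: 10·log₁₀ Σ = 68.7 dB.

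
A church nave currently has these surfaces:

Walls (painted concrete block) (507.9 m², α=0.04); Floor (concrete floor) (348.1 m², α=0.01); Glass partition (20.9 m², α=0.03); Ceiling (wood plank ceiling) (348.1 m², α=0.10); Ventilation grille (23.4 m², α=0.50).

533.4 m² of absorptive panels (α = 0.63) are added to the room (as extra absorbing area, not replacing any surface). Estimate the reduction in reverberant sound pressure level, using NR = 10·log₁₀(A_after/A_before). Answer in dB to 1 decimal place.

Summing Sᵢαᵢ: 20.316 + 3.481 + 0.627 + 34.810 + 11.700 → A_before = 70.934 sabins.
Added absorption = 533.4 × 0.63 = 336.042 sabins.
New total A_after = 406.976 sabins.
Reduction = 10 log₁₀(A_after/A_before) = 10 log₁₀(5.7374) = 7.6 dB.

7.6 dB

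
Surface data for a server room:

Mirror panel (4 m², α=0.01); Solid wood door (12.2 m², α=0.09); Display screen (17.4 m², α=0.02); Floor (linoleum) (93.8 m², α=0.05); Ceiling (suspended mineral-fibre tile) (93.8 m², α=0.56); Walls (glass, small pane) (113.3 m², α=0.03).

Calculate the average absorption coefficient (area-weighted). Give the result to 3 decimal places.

S = Σ Sᵢ = 4 + 12.2 + 17.4 + 93.8 + 93.8 + 113.3 = 334.5 m².
A = 4×0.01 + 12.2×0.09 + 17.4×0.02 + 93.8×0.05 + 93.8×0.56 + 113.3×0.03 = 62.103 sabins.
ᾱ = 62.103 / 334.5 = 0.186.

0.186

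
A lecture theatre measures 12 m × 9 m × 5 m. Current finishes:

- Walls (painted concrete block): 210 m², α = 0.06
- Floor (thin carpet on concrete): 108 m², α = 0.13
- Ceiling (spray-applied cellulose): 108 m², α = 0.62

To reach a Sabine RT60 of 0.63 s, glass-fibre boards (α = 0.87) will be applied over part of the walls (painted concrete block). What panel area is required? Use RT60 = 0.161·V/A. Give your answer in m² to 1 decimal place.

54.8

Summing Sᵢαᵢ: 12.600 + 14.040 + 66.960 → A₁ = 93.600 sabins.
V = 540 m³. Target absorption A₂ = 0.161 × 540 / 0.63 = 138.000 sabins.
ΔA needed = 138.000 − 93.600 = 44.400 sabins.
Each m² of panel replacing the walls (painted concrete block) adds (0.87 − 0.06) = 0.81 sabins.
Area = ΔA/Δα = 44.400/0.81 = 54.8 m².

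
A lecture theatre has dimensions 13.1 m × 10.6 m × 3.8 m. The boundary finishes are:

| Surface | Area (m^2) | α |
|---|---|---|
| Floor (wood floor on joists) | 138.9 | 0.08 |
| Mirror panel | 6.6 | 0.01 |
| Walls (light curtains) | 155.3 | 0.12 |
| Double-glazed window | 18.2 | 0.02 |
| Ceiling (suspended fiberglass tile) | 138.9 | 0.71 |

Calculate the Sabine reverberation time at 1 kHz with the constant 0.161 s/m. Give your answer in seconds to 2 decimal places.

0.66 sec

Equivalent absorption area: A = 138.9×0.08 + 6.6×0.01 + 155.3×0.12 + 18.2×0.02 + 138.9×0.71 = 128.797 m^2.
V = 13.1·10.6·3.8 = 527.668 m³.
T = 0.161 V/A = 0.161·527.668/128.797 = 0.66 s.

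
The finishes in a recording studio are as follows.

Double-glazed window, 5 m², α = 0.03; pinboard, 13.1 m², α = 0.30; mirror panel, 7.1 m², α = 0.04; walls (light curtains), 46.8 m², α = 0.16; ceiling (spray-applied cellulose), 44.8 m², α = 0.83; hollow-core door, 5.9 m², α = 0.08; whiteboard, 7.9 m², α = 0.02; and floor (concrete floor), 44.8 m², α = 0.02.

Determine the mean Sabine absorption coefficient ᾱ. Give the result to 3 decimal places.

0.288

Total surface area S = 175.4 m².
Weighted sum Σ Sα = 50.562.
ᾱ = 50.562 / 175.4 = 0.288.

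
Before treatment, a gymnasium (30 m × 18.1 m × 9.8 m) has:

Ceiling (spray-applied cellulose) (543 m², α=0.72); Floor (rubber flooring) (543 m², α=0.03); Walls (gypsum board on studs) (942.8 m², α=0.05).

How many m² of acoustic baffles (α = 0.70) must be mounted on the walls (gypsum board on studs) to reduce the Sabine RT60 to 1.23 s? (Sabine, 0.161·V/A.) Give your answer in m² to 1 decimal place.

372.5

A₁ = Σ Sᵢαᵢ = 543·0.72 + 543·0.03 + 942.8·0.05 = 454.390 sabins.
V = 5321.4 m³. Target absorption A₂ = 0.161 × 5321.4 / 1.23 = 696.541 sabins.
Absorption to add: 696.541 − 454.390 = 242.151 sabins.
Each m² of panel replacing the walls (gypsum board on studs) adds (0.70 − 0.05) = 0.65 sabins.
Panel area = 242.151 / 0.65 = 372.5 m².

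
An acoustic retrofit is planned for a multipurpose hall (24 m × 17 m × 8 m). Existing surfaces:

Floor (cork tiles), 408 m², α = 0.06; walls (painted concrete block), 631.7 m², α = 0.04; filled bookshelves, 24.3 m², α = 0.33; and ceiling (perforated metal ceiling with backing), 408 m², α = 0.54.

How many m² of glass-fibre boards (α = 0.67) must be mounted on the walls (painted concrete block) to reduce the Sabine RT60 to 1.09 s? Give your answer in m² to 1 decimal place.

323.9

Equivalent absorption area: A₁ = 408*0.06 + 631.7*0.04 + 24.3*0.33 + 408*0.54 = 278.087 m².
V = 3264 m³. Target absorption A₂ = 0.161 × 3264 / 1.09 = 482.114 sabins.
ΔA needed = 482.114 − 278.087 = 204.027 sabins.
Net gain per m²: Δα = 0.67 − 0.04 = 0.63.
Area = ΔA/Δα = 204.027/0.63 = 323.9 m².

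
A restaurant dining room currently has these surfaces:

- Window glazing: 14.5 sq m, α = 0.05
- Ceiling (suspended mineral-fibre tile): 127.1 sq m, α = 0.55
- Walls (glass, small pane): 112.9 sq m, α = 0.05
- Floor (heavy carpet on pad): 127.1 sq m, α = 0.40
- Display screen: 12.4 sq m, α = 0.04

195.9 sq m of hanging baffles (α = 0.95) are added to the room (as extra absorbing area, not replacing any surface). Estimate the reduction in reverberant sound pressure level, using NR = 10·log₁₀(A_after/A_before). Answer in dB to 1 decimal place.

3.9 dB

Equivalent absorption area: A_before = 14.5·0.05 + 127.1·0.55 + 112.9·0.05 + 127.1·0.40 + 12.4·0.04 = 127.611 sq m.
Added absorption = 195.9 × 0.95 = 186.105 sabins.
A_after = 127.611 + 186.105 = 313.716 sabins.
NR = 10·log₁₀(313.716/127.611) = 3.9 dB.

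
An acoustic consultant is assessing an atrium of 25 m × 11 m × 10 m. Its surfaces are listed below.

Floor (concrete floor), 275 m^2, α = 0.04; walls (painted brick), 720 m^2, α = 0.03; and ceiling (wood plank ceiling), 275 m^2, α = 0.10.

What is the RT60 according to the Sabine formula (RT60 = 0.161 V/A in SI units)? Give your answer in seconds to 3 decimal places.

A = Σ Sᵢαᵢ = 275×0.04 + 720×0.03 + 275×0.10 = 60.100 sabins.
Room volume: 2750 m³.
T = 0.161 V/A = 0.161·2750/60.100 = 7.367 s.

7.367 s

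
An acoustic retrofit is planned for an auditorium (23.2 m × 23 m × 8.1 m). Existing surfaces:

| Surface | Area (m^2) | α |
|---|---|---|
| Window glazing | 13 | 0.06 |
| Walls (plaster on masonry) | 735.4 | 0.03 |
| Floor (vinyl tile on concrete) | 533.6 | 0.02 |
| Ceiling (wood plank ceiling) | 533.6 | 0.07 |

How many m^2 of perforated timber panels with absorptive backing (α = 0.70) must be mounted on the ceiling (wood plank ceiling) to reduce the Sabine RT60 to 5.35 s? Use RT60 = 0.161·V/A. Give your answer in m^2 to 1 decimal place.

Equivalent absorption area: A₁ = 13×0.06 + 735.4×0.03 + 533.6×0.02 + 533.6×0.07 = 70.866 m^2.
Required A₂ = 0.161·4322.16/5.35 = 130.069 sabins.
ΔA needed = 130.069 − 70.866 = 59.203 sabins.
Each m^2 of panel replacing the ceiling (wood plank ceiling) adds (0.70 − 0.07) = 0.63 sabins.
Panel area = 59.203 / 0.63 = 94.0 m^2.

94.0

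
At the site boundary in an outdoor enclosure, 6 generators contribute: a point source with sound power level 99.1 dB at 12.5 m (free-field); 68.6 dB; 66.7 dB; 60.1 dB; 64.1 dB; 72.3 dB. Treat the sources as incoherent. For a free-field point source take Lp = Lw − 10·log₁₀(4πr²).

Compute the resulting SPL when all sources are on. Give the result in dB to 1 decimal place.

75.6 dB

Source at 12.5 m: Lp = 99.1 − 10·log₁₀(4π·12.5²) = 99.1 − 10·log₁₀(1963.495) = 66.2 dB.
Σ 10^(Lᵢ/10) = 3.667e+07.
L_total = 10·log₁₀(3.667e+07) = 75.6 dB.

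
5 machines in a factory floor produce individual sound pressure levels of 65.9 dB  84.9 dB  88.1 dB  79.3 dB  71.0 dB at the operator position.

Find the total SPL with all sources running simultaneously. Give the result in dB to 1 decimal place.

90.2 dB

Converting to relative power and adding: 10^(65.9/10) + 10^(84.9/10) + 10^(88.1/10) + 10^(79.3/10) + 10^(71.0/10) = 1.056e+09.
L_total = 10·log₁₀(1.056e+09) = 90.2 dB.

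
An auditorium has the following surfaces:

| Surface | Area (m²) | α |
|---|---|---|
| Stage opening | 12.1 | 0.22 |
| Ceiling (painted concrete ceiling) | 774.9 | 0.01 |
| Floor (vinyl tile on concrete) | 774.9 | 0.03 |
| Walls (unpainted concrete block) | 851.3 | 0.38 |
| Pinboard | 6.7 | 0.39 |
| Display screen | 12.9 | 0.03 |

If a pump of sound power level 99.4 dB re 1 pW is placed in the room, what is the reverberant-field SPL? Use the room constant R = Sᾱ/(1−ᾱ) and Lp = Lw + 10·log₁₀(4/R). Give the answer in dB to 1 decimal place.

79.2 dB

Σ(Sᵢαᵢ) = 12.1·0.22 + 774.9·0.01 + 774.9·0.03 + 851.3·0.38 + 6.7·0.39 + 12.9·0.03 = 360.152; total area S = 2432.8 m².
ᾱ = 360.152/2432.8 = 0.1480; R = Sᾱ/(1−ᾱ) = 360.152/(1−0.1480) = 422.714 m².
Lp = 99.4 + 10·log₁₀(4/422.714) = 99.4 + (-20.24) = 79.2 dB.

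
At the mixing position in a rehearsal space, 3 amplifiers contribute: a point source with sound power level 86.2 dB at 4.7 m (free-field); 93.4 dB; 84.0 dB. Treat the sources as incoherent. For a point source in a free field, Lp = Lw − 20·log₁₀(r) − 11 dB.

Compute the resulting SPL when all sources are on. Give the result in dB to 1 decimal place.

Source at 4.7 m: Lp = 86.2 − 20·log₁₀(4.7) − 11 = 61.8 dB.
Converting to relative power and adding: 10^(61.8/10) + 10^(93.4/10) + 10^(84.0/10) = 2.44e+09.
Combined level = 10 log₁₀(2.44e+09) = 93.9 dB.

93.9 dB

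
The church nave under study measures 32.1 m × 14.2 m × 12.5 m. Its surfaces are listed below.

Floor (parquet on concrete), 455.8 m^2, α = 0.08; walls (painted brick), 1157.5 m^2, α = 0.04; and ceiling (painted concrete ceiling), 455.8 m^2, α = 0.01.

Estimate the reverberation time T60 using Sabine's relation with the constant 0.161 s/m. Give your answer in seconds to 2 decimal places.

10.51 s

Total absorption A = 455.8×0.08 + 1157.5×0.04 + 455.8×0.01
  = 36.464 + 46.300 + 4.558 = 87.322 m^2 sabins.
Volume V = 32.1 × 14.2 × 12.5 = 5697.75 m³.
T = 0.161 V/A = 0.161·5697.75/87.322 = 10.51 s.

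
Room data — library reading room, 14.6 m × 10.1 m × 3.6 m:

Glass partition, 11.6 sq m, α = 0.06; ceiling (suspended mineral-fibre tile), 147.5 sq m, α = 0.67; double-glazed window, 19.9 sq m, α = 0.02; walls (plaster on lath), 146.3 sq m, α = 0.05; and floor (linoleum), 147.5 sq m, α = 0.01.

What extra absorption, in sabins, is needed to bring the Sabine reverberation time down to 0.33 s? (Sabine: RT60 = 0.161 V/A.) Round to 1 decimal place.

Equivalent absorption area: A₁ = 11.6×0.06 + 147.5×0.67 + 19.9×0.02 + 146.3×0.05 + 147.5×0.01 = 108.709 sq m.
Target A₂ = 0.161·530.856/0.33 = 258.993 sabins (V = 530.856 m³).
Additional absorption ΔA = 258.993 − 108.709 = 150.3 sabins.

150.3 sabins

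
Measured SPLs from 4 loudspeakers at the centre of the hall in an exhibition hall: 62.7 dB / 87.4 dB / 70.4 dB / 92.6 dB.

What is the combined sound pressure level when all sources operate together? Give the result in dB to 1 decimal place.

Σ 10^(Lᵢ/10) = 2.382e+09.
Combined level = 10 log₁₀(2.382e+09) = 93.8 dB.

93.8 dB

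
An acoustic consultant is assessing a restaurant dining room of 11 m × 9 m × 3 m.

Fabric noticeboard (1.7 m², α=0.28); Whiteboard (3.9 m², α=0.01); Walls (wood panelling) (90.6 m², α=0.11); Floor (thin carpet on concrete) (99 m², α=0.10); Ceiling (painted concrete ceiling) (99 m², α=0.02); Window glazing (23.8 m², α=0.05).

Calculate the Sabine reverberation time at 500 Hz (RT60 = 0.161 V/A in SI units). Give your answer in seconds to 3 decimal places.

Total absorption A = 1.7×0.28 + 3.9×0.01 + 90.6×0.11 + 99×0.10 + 99×0.02 + 23.8×0.05
  = 0.476 + 0.039 + 9.966 + 9.900 + 1.980 + 1.190 = 23.551 m² sabins.
Volume V = 11 × 9 × 3 = 297 m³.
T = 0.161 V/A = 0.161·297/23.551 = 2.030 s.

2.030 seconds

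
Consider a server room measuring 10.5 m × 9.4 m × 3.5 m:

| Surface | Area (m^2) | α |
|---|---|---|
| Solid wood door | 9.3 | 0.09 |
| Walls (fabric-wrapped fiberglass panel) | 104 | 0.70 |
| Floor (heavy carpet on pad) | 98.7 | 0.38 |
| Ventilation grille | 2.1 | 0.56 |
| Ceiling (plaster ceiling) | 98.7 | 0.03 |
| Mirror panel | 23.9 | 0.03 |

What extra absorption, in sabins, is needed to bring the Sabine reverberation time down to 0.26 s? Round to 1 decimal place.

97.9 sabins

Total absorption A₁ = 9.3·0.09 + 104·0.70 + 98.7·0.38 + 2.1·0.56 + 98.7·0.03 + 23.9·0.03
  = 0.837 + 72.800 + 37.506 + 1.176 + 2.961 + 0.717 = 115.997 m^2 sabins.
For T = 0.26 s, need A₂ = 0.161·V/T = 0.161·345.45/0.26 = 213.913 sabins.
Additional absorption ΔA = 213.913 − 115.997 = 97.9 sabins.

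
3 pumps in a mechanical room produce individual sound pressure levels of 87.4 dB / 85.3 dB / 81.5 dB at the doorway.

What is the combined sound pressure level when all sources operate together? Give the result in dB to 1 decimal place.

90.1 dB

Σ 10^(Lᵢ/10) = 1.03e+09.
Combined level = 10 log₁₀(1.03e+09) = 90.1 dB.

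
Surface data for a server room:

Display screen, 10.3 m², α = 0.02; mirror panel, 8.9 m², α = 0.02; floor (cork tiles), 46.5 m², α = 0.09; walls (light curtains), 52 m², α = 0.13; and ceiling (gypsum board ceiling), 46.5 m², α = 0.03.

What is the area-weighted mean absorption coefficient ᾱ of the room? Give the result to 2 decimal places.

S = Σ Sᵢ = 10.3 + 8.9 + 46.5 + 52 + 46.5 = 164.2 m².
Σ(Sᵢαᵢ) = 10.3×0.02 + 8.9×0.02 + 46.5×0.09 + 52×0.13 + 46.5×0.03 = 12.724.
ᾱ = A/S = 0.08.

0.08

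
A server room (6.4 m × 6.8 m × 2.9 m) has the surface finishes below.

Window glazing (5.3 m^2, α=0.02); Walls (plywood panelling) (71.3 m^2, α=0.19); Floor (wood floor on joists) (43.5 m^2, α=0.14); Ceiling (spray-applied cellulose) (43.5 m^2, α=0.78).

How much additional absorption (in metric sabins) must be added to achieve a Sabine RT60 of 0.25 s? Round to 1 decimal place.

27.6 sabins

A₁ = Σ Sᵢαᵢ = 5.3*0.02 + 71.3*0.19 + 43.5*0.14 + 43.5*0.78 = 53.673 sabins.
For T = 0.25 s, need A₂ = 0.161·V/T = 0.161·126.208/0.25 = 81.278 sabins.
Shortfall: 81.278 − 53.673 = 27.6 sabins.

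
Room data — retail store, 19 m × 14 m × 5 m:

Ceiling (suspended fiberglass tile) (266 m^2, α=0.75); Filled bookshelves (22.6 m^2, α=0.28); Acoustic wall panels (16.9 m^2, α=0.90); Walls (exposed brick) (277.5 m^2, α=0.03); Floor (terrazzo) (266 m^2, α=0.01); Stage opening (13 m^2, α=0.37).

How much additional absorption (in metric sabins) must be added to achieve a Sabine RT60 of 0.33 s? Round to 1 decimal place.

Total absorption A₁ = 266·0.75 + 22.6·0.28 + 16.9·0.90 + 277.5·0.03 + 266·0.01 + 13·0.37
  = 199.500 + 6.328 + 15.210 + 8.325 + 2.660 + 4.810 = 236.833 m^2 sabins.
Target A₂ = 0.161·1330/0.33 = 648.879 sabins (V = 1330 m³).
ΔA = A₂ − A₁ = 648.879 − 236.833 = 412.0 sabins.

412.0 sabins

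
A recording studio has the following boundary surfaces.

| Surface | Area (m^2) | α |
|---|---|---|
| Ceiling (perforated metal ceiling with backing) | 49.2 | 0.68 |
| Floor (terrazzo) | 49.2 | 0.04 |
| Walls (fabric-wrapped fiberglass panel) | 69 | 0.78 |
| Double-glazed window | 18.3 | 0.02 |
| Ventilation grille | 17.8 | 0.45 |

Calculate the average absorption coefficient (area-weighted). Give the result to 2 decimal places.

S = Σ Sᵢ = 49.2 + 49.2 + 69 + 18.3 + 17.8 = 203.5 m^2.
A = 49.2*0.68 + 49.2*0.04 + 69*0.78 + 18.3*0.02 + 17.8*0.45 = 97.620 sabins.
ᾱ = A/S = 0.48.

0.48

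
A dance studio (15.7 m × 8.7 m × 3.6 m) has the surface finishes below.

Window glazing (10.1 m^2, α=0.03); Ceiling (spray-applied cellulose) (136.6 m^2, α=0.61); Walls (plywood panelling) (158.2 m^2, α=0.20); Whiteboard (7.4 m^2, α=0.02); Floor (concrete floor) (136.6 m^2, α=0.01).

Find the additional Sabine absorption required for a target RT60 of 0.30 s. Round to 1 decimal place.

147.1 sabins

Summing Sᵢαᵢ: 0.303 + 83.326 + 31.640 + 0.148 + 1.366 → A₁ = 116.783 sabins.
V = 491.724 m³. Required absorption A₂ = 0.161 × 491.724 / 0.30 = 263.892 sabins.
ΔA = A₂ − A₁ = 263.892 − 116.783 = 147.1 sabins.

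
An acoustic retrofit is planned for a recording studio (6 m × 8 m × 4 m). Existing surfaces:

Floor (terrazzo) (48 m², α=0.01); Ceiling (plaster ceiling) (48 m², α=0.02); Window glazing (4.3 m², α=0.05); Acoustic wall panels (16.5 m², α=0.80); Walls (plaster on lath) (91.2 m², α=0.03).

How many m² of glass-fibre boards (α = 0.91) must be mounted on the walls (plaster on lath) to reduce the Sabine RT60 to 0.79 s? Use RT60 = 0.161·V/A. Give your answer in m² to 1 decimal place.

Summing Sᵢαᵢ: 0.480 + 0.960 + 0.215 + 13.200 + 2.736 → A₁ = 17.591 sabins.
V = 192 m³. Target absorption A₂ = 0.161 × 192 / 0.79 = 39.129 sabins.
ΔA needed = 39.129 − 17.591 = 21.538 sabins.
Net gain per m²: Δα = 0.91 − 0.03 = 0.88.
Area = ΔA/Δα = 21.538/0.88 = 24.5 m².

24.5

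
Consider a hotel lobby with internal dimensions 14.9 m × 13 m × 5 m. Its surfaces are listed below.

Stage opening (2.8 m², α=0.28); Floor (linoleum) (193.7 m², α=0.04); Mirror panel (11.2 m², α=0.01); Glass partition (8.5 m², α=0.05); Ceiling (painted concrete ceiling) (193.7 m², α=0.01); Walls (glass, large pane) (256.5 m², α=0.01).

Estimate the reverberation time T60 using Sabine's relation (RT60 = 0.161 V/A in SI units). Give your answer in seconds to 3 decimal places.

11.490 seconds

A = Σ Sᵢαᵢ = 2.8·0.28 + 193.7·0.04 + 11.2·0.01 + 8.5·0.05 + 193.7·0.01 + 256.5·0.01 = 13.571 sabins.
Volume V = 14.9 × 13 × 5 = 968.5 m³.
Sabine: RT60 = 0.161 × 968.5 / 13.571 = 11.490 s.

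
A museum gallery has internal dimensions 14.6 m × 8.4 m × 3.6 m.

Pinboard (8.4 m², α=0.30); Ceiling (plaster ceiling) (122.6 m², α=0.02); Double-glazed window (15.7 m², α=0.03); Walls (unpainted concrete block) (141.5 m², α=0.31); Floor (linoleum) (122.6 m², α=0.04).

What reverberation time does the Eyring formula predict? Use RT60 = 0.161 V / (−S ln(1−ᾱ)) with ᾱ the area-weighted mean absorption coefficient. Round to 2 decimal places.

1.22 s

Total surface area S = 8.4 + 122.6 + 15.7 + 141.5 + 122.6 = 410.8 m².
Σ(Sᵢαᵢ) = 8.4×0.30 + 122.6×0.02 + 15.7×0.03 + 141.5×0.31 + 122.6×0.04 = 54.212.
ᾱ = 54.212 / 410.8 = 0.1320.
−S·ln(1−ᾱ) = −410.8 × ln(1 − 0.1320) = 58.154.
V = 14.6 × 8.4 × 3.6 = 441.504 m³.
RT60 = 0.161 × 441.504 / 58.154 = 1.22 s.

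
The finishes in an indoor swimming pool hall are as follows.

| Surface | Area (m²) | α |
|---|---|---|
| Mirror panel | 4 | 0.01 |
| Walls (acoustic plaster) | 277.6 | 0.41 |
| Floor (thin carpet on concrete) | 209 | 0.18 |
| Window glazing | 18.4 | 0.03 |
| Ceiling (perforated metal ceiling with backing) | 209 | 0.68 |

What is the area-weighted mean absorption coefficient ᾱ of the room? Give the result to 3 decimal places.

S = Σ Sᵢ = 4 + 277.6 + 209 + 18.4 + 209 = 718.0 m².
Weighted sum Σ Sα = 294.148.
ᾱ = A/S = 0.410.

0.410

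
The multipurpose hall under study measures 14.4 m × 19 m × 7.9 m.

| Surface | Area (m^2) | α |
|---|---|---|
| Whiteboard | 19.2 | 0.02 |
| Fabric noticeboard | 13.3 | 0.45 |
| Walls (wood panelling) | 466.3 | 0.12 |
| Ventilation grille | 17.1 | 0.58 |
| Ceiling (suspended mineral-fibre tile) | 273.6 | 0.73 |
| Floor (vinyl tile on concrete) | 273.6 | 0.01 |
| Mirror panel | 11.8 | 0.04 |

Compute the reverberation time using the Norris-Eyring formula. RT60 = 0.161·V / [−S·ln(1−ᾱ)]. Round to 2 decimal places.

1.09 seconds

Total surface area S = 19.2 + 13.3 + 466.3 + 17.1 + 273.6 + 273.6 + 11.8 = 1074.9 m^2.
Absorption A = 19.2·0.02 + 13.3·0.45 + 466.3·0.12 + 17.1·0.58 + 273.6·0.73 + 273.6·0.01 + 11.8·0.04 = 275.179 sabins.
ᾱ = 275.179 / 1074.9 = 0.2560.
Eyring denominator: −S ln(1−ᾱ) = 317.863.
V = 14.4 × 19 × 7.9 = 2161.44 m³.
RT60 = 0.161 × 2161.44 / 317.863 = 1.09 s.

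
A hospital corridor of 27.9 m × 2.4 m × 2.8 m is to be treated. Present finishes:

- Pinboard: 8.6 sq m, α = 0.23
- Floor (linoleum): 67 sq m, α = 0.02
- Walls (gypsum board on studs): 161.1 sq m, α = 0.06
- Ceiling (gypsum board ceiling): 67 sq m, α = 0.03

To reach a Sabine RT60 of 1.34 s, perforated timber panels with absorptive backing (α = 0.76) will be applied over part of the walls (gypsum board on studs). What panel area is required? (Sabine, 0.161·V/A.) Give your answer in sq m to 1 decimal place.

10.8

Equivalent absorption area: A₁ = 8.6·0.23 + 67·0.02 + 161.1·0.06 + 67·0.03 = 14.994 sq m.
Required A₂ = 0.161·187.488/1.34 = 22.527 sabins.
Absorption to add: 22.527 − 14.994 = 7.533 sabins.
Net gain per sq m: Δα = 0.76 − 0.06 = 0.70.
Area = ΔA/Δα = 7.533/0.70 = 10.8 sq m.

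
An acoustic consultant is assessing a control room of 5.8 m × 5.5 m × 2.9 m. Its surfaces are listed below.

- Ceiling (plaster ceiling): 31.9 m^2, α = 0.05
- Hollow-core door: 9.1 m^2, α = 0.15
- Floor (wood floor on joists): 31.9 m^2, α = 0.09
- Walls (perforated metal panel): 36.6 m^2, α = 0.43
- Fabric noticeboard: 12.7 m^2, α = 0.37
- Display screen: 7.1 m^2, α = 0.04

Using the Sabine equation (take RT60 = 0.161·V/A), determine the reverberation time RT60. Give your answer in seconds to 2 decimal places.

Total absorption A = 31.9·0.05 + 9.1·0.15 + 31.9·0.09 + 36.6·0.43 + 12.7·0.37 + 7.1·0.04
  = 1.595 + 1.365 + 2.871 + 15.738 + 4.699 + 0.284 = 26.552 m^2 sabins.
Room volume: 92.51 m³.
Sabine: RT60 = 0.161 × 92.51 / 26.552 = 0.56 s.

0.56 s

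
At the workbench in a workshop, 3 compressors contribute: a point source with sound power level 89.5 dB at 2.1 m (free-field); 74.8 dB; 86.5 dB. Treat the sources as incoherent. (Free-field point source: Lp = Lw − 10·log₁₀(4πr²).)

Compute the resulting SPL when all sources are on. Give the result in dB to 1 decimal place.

86.9 dB

Source at 2.1 m: Lp = 89.5 − 10·log₁₀(4π·2.1²) = 89.5 − 10·log₁₀(55.418) = 72.1 dB.
Σ 10^(Lᵢ/10) = 4.931e+08.
Combined level = 10 log₁₀(4.931e+08) = 86.9 dB.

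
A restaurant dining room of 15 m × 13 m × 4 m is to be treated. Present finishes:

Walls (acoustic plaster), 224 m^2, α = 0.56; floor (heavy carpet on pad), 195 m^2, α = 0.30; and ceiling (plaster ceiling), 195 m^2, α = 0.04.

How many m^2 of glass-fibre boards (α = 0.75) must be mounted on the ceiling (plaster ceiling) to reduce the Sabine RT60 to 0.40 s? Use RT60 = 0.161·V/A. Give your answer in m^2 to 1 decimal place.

172.1

A₁ = Σ Sᵢαᵢ = 224*0.56 + 195*0.30 + 195*0.04 = 191.740 sabins.
Required A₂ = 0.161·780/0.40 = 313.950 sabins.
Absorption to add: 313.950 − 191.740 = 122.210 sabins.
Each m^2 of panel replacing the ceiling (plaster ceiling) adds (0.75 − 0.04) = 0.71 sabins.
Panel area = 122.210 / 0.71 = 172.1 m^2.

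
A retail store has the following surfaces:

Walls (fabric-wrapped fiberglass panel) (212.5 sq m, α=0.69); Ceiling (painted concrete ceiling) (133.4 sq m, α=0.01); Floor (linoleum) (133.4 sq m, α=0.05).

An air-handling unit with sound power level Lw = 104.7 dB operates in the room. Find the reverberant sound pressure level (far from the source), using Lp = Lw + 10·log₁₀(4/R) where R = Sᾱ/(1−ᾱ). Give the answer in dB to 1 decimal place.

A = 154.629 sabins; S = 479.3 sq m.
ᾱ = 0.3226, so room constant R = A/(1−ᾱ) = 228.268 sq m.
Lp = 104.7 + 10·log₁₀(4/228.268) = 104.7 + (-17.56) = 87.1 dB.

87.1 dB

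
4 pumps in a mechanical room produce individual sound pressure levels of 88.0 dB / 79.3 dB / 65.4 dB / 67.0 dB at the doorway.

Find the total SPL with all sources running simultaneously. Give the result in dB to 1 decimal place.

88.6 dB

Converting to relative power and adding: 10^(88.0/10) + 10^(79.3/10) + 10^(65.4/10) + 10^(67.0/10) = 7.246e+08.
L_total = 10·log₁₀(7.246e+08) = 88.6 dB.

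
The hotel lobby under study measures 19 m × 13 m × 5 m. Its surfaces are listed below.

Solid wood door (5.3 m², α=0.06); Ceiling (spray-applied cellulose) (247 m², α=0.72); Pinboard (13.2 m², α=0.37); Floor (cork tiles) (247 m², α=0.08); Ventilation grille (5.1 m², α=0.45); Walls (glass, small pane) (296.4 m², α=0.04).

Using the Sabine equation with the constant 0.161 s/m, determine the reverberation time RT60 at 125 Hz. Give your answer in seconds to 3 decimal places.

Equivalent absorption area: A = 5.3*0.06 + 247*0.72 + 13.2*0.37 + 247*0.08 + 5.1*0.45 + 296.4*0.04 = 216.953 m².
Volume V = 19 × 13 × 5 = 1235 m³.
RT60 = 0.161 · V / A = 0.161 × 1235 / 216.953 = 0.916 s.

0.916 seconds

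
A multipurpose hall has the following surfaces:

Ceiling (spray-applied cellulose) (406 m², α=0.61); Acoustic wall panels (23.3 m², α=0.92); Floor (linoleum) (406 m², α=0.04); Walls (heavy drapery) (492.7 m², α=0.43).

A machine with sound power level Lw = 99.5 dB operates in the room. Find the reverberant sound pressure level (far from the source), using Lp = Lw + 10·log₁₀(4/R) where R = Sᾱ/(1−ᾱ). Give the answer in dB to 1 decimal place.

A = 497.197 sabins; S = 1328.0 m².
ᾱ = 497.197/1328.0 = 0.3744; R = Sᾱ/(1−ᾱ) = 497.197/(1−0.3744) = 794.752 m².
Lp = Lw + 10 log₁₀(4/R) = 99.5 -22.98 = 76.5 dB.

76.5 dB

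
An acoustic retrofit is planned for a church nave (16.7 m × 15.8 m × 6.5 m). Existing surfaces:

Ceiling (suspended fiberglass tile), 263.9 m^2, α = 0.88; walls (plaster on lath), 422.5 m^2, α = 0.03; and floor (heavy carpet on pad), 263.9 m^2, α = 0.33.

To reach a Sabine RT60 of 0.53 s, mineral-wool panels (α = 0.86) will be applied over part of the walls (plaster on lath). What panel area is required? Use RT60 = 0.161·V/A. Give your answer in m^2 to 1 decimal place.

227.7

A₁ = Σ Sᵢαᵢ = 263.9×0.88 + 422.5×0.03 + 263.9×0.33 = 331.994 sabins.
V = 1715.09 m³. Target absorption A₂ = 0.161 × 1715.09 / 0.53 = 520.999 sabins.
Absorption to add: 520.999 − 331.994 = 189.005 sabins.
Net gain per m^2: Δα = 0.86 − 0.03 = 0.83.
Panel area = 189.005 / 0.83 = 227.7 m^2.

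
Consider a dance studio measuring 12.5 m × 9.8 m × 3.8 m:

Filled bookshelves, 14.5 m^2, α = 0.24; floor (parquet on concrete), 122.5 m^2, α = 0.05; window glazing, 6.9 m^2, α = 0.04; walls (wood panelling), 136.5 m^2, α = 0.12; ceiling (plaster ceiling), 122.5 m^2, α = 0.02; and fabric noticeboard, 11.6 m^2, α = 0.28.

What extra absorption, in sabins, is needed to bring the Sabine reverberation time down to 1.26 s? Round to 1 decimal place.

A₁ = Σ Sᵢαᵢ = 14.5×0.24 + 122.5×0.05 + 6.9×0.04 + 136.5×0.12 + 122.5×0.02 + 11.6×0.28 = 31.959 sabins.
For T = 1.26 s, need A₂ = 0.161·V/T = 0.161·465.5/1.26 = 59.481 sabins.
Shortfall: 59.481 − 31.959 = 27.5 sabins.

27.5 sabins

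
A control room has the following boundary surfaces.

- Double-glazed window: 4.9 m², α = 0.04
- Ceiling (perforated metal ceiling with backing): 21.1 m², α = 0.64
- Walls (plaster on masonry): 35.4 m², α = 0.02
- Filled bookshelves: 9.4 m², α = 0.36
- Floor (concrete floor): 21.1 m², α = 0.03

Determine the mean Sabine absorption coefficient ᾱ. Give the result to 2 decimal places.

Total surface area S = 91.9 m².
Weighted sum Σ Sα = 18.425.
ᾱ = 18.425 / 91.9 = 0.20.

0.20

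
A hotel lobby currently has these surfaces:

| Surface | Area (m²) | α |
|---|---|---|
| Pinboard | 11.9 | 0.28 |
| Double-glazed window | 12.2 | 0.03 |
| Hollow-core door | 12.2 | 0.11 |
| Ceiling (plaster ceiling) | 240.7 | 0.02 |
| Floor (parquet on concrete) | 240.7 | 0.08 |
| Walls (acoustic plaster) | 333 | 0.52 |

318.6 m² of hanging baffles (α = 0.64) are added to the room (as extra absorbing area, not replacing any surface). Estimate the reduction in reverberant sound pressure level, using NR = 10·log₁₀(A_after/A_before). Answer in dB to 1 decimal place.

3.0 dB

Total absorption A_before = 11.9*0.28 + 12.2*0.03 + 12.2*0.11 + 240.7*0.02 + 240.7*0.08 + 333*0.52
  = 3.332 + 0.366 + 1.342 + 4.814 + 19.256 + 173.160 = 202.270 m² sabins.
Treatment contributes 318.6·0.64 = 203.904 sabins.
New total A_after = 406.174 sabins.
Reduction = 10 log₁₀(A_after/A_before) = 10 log₁₀(2.0081) = 3.0 dB.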